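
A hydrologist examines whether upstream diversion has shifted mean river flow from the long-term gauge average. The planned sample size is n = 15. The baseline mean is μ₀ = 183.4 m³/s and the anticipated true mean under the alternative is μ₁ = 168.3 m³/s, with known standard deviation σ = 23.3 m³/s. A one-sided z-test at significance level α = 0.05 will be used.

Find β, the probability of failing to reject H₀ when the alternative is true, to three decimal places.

β ≈ 0.193

Standardized effect: d = |μ₁ − μ₀| / σ = |168.3 − 183.4| / 23.3 = 0.6481
Noncentrality parameter: λ = d·√n = 0.6481 × √15 = 2.5100
Critical value for a one-sided test at α = 0.05: z_α = 1.645.
Power = Φ(λ − 1.645) = Φ(0.865) = 0.8065.
Type II error: β = 1 − power = 1 − 0.8065 = 0.1935.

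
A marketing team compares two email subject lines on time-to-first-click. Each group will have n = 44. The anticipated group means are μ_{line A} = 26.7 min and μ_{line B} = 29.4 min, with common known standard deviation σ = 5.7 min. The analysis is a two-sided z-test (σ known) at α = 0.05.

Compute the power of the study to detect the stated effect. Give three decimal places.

Power ≈ 0.603

Standardized effect: d = |μ_{line A} − μ_{line B}| / σ = |26.7 − 29.4| / 5.7 = 0.4737
Noncentrality parameter: δ = d·√(n/2) = 0.4737 × √(44/2) = 2.2218
Two-sided α = 0.05 → critical value z_{0.025} = 1.960.
Power = Φ(δ − 1.960) + Φ(−δ − 1.960) = Φ(0.262) + Φ(-4.182) = 0.6033 + 0.0000 = 0.6033.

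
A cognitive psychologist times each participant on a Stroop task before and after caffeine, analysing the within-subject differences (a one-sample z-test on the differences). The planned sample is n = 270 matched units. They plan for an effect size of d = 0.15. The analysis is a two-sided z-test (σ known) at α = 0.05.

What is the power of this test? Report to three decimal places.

Noncentrality parameter: δ = d·√n = 0.15 × √270 = 2.4648
Critical value for a two-sided test at α = 0.05: z_{α/2} = 1.960.
Power = Φ(δ − 1.960) + Φ(−δ − 1.960) = Φ(0.505) + Φ(-4.425) = 0.6931 + 0.0000 = 0.6932.

Power ≈ 0.693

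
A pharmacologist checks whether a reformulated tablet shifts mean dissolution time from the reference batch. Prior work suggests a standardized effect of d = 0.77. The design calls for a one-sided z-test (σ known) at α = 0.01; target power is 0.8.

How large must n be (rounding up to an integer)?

n = 17

Set Φ(δ − 2.326) = 0.8; then δ − 2.326 = Φ⁻¹(0.8) = 0.842, giving δ = 3.168.
δ = d·√n ⇒ n = (δ/d)² = (3.168 / 0.77)² = 16.93.
Rounding up, n = 17.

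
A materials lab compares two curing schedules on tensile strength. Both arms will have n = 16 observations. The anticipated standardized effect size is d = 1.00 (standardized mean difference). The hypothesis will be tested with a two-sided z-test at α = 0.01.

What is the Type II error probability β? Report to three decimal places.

β ≈ 0.400

Noncentrality parameter: δ = d·√(n/2) = 1.00 × √(16/2) = 2.8284
Critical value for a two-sided test at α = 0.01: z_{α/2} = 2.576.
Power = Φ(δ − 2.576) + Φ(−δ − 2.576) = Φ(0.253) + Φ(-5.404) = 0.5997 + 0.0000 = 0.5997.
Type II error: β = 1 − power = 1 − 0.5997 = 0.4003.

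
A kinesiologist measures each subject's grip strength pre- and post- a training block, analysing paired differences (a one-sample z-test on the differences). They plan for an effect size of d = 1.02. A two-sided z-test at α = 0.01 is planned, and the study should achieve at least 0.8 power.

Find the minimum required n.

Set Φ(δ − 2.576) = 0.8; then δ − 2.576 = Φ⁻¹(0.8) = 0.842, giving δ = 3.417.
(The Φ(−δ − z_{α/2}) term is vanishingly small for δ > 0 and is dropped in the standard sample-size formula.)
δ = d·√n ⇒ n = (δ/d)² = (3.417 / 1.02)² = 11.23.
Round up to the next whole unit.

n = 12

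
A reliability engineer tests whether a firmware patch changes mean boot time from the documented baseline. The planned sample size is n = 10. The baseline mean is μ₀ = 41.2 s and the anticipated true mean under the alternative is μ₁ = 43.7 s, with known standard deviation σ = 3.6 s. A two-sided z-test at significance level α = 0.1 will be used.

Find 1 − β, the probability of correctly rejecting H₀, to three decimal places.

Standardized effect: d = |μ₁ − μ₀| / σ = |43.7 − 41.2| / 3.6 = 0.6944
Noncentrality parameter: δ = d·√n = 0.6944 × √10 = 2.1960
Critical value for a two-sided test at α = 0.1: z_{α/2} = 1.645.
Power = Φ(δ − 1.645) + Φ(−δ − 1.645) = Φ(0.551) + Φ(-3.841) = 0.7092 + 0.0001 = 0.7093.

Power ≈ 0.709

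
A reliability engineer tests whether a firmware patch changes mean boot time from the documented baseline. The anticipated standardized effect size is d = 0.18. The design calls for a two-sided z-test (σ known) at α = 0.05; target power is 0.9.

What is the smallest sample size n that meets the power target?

Set Φ(δ − 1.960) = 0.9; then δ − 1.960 = Φ⁻¹(0.9) = 1.282, giving δ = 3.242.
(The Φ(−δ − z_{α/2}) term is vanishingly small for δ > 0 and is dropped in the standard sample-size formula.)
δ = d·√n ⇒ n = (δ/d)² = (3.242 / 0.18)² = 324.30.
Rounding up, n = 325.

n = 325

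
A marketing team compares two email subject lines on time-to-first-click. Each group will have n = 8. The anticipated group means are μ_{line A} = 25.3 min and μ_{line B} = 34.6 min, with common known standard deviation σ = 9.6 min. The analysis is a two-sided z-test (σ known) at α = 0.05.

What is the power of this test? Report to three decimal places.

Power ≈ 0.491

Standardized effect: d = |μ_{line A} − μ_{line B}| / σ = |25.3 − 34.6| / 9.6 = 0.9688
Noncentrality parameter: δ = d·√(n/2) = 0.9688 × √(8/2) = 1.9375
Two-sided α = 0.05 → critical value z_{0.025} = 1.960.
Power = Φ(δ − 1.960) + Φ(−δ − 1.960) = Φ(-0.022) + Φ(-3.897) = 0.4910 + 0.0000 = 0.4911.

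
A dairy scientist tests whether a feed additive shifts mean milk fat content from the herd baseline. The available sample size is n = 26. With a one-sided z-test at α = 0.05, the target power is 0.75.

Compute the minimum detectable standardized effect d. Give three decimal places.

Need Φ(δ − 1.645) = 0.75, so δ = 1.645 + 0.674 = 2.319.
δ = d·√n ⇒ d = δ/√n = 2.319/√26 = 0.4549.

d ≈ 0.455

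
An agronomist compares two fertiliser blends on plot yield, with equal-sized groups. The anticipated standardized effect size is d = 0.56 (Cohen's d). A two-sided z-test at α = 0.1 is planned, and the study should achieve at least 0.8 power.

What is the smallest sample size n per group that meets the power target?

n = 40 per group

Set Φ(δ − 1.645) = 0.8; then δ − 1.645 = Φ⁻¹(0.8) = 0.842, giving δ = 2.486.
(Ignoring the negligible lower-tail rejection probability gives the usual closed-form inversion.)
δ = d·√(n/2) ⇒ n = 2(δ/d)² = 2 × (2.486 / 0.56)² = 39.43.
Rounding up, n = 40 per group.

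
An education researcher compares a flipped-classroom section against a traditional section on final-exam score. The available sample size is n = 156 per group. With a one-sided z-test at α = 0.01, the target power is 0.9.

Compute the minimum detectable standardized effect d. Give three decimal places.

Required noncentrality: δ = z_{0.01} + z_{0.10} = 2.326 + 1.282 = 3.608.
δ = d·√(n/2) ⇒ d = δ/√(n/2) = 3.608/√(156/2) = 0.4085.

d ≈ 0.409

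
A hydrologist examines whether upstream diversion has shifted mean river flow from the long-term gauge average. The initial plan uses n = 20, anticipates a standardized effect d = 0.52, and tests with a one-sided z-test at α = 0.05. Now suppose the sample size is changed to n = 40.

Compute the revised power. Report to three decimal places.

Power ≈ 0.950

With n = 40: δ = d·√n = 0.52 × √40 = 3.2888. Critical value z_{0.05} = 1.645.
Revised power = P(Z > 1.645 − δ) = Φ(1.644) = 0.9499.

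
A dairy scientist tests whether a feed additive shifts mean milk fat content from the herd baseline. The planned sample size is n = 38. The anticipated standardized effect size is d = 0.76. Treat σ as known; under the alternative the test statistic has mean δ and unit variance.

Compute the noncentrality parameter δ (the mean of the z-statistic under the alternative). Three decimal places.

δ = d·√n = 0.76 × √38 = 4.6850

δ ≈ 4.685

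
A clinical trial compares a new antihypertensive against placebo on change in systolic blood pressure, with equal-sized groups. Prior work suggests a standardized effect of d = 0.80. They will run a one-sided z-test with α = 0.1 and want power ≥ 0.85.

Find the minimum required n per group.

Set Φ(δ − 1.282) = 0.85; then δ − 1.282 = Φ⁻¹(0.85) = 1.036, giving δ = 2.318.
δ = d·√(n/2) ⇒ n = 2(δ/d)² = 2 × (2.318 / 0.80)² = 16.79.
Rounding up, n = 17 per group.

n = 17 per group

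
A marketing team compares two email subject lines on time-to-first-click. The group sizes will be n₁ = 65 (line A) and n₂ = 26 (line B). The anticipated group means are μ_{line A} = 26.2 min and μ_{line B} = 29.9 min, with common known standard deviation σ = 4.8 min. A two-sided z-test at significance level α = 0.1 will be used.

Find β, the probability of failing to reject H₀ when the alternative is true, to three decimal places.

β ≈ 0.047

Standardized effect: d = |μ_{line A} − μ_{line B}| / σ = |26.2 − 29.9| / 4.8 = 0.7708
Noncentrality parameter: δ = d / √(1/n₁ + 1/n₂) = 0.7708 / √(1/65 + 1/26) = 3.3219
Critical value for a two-sided test at α = 0.1: z_{α/2} = 1.645.
Power = Φ(δ − 1.645) + Φ(−δ − 1.645) = Φ(1.677) + Φ(-4.967) = 0.9532 + 0.0000 = 0.9532.
Type II error: β = 1 − power = 1 − 0.9532 = 0.0468.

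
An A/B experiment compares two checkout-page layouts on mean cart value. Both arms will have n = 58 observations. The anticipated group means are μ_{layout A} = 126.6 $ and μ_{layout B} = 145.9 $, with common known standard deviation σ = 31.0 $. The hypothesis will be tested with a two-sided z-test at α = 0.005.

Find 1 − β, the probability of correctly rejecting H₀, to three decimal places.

Power ≈ 0.707

Standardized effect: d = |μ_{layout A} − μ_{layout B}| / σ = |126.6 − 145.9| / 31.0 = 0.6226
Noncentrality parameter: δ = d·√(n/2) = 0.6226 × √(58/2) = 3.3527
Critical value for a two-sided test at α = 0.005: z_{α/2} = 2.807.
Power = Φ(δ − 2.807) + Φ(−δ − 2.807) = Φ(0.546) + Φ(-6.160) = 0.7074 + 0.0000 = 0.7074.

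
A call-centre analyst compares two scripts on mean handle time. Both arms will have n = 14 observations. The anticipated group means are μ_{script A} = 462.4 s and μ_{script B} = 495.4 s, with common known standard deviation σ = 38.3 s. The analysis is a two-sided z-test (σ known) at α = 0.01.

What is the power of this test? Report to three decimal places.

Power ≈ 0.384

Standardized effect: d = |μ_{script A} − μ_{script B}| / σ = |462.4 − 495.4| / 38.3 = 0.8616
Noncentrality parameter: δ = d·√(n/2) = 0.8616 × √(14/2) = 2.2796
Critical value for a two-sided test at α = 0.01: z_{α/2} = 2.576.
Power = Φ(δ − 2.576) + Φ(−δ − 2.576) = Φ(-0.296) + Φ(-4.855) = 0.3835 + 0.0000 = 0.3835.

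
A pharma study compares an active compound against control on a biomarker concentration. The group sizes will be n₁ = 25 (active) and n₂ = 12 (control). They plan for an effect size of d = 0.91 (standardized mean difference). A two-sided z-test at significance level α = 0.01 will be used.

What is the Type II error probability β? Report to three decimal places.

Noncentrality parameter: δ = d / √(1/n₁ + 1/n₂) = 0.91 / √(1/25 + 1/12) = 2.5912
Critical value for a two-sided test at α = 0.01: z_{α/2} = 2.576.
Power = Φ(δ − 2.576) + Φ(−δ − 2.576) = Φ(0.015) + Φ(-5.167) = 0.5061 + 0.0000 = 0.5061.
Type II error: β = 1 − power = 1 − 0.5061 = 0.4939.

β ≈ 0.494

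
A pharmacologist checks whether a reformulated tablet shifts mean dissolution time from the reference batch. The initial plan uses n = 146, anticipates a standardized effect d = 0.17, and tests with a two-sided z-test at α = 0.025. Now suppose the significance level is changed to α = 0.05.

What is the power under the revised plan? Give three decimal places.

Power ≈ 0.538

δ = d·√n = 0.17 × √146 = 2.0541 (unchanged). New critical value: z_{0.025} = 1.960.
Revised power = Φ(δ − 1.960) + Φ(−δ − 1.960) = Φ(0.094) + Φ(-4.014) = 0.5375 + 0.0000 = 0.5375.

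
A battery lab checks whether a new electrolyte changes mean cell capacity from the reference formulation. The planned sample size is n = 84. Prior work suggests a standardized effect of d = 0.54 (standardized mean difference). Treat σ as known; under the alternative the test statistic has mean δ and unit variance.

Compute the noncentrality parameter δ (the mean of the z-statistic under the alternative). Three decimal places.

δ ≈ 4.949

The noncentrality parameter scales effect size by the design's sample-size factor: δ = d·√n = 0.54 × √84 = 4.9492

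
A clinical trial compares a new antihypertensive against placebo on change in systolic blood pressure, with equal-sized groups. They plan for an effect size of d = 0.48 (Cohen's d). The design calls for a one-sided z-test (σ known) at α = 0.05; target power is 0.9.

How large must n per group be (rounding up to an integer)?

n = 75 per group

For power 0.9 need Φ(δ − z_{0.05}) = 0.9, so δ = z_{0.05} + z_{0.10} = 1.645 + 1.282 = 2.926.
δ = d·√(n/2) ⇒ n = 2(δ/d)² = 2 × (2.926 / 0.48)² = 74.34.
Round up to the next whole unit.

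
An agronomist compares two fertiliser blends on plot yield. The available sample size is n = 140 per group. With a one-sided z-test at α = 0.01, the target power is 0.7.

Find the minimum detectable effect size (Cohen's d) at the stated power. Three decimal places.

Need Φ(δ − 2.326) = 0.7, so δ = 2.326 + 0.524 = 2.851.
δ = d·√(n/2) ⇒ d = δ/√(n/2) = 2.851/√(140/2) = 0.3407.

d ≈ 0.341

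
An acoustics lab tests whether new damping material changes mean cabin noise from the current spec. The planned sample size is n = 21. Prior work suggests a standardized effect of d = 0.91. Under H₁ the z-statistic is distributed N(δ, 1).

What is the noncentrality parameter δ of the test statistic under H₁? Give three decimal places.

δ = d·√n = 0.91 × √21 = 4.1701

δ ≈ 4.170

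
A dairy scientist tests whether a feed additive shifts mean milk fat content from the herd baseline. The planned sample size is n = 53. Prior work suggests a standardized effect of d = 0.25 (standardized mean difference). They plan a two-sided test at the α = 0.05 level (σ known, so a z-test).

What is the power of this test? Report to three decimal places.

Noncentrality parameter: δ = d·√n = 0.25 × √53 = 1.8200
Two-sided α = 0.05 → critical value z_{0.025} = 1.960.
Power = Φ(δ − 1.960) + Φ(−δ − 1.960) = Φ(-0.140) + Φ(-3.780) = 0.4444 + 0.0001 = 0.4444.

Power ≈ 0.444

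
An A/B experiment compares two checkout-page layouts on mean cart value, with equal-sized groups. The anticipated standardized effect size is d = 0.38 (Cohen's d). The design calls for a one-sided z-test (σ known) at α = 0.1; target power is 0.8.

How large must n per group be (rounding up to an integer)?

n = 63 per group

Set Φ(δ − 1.282) = 0.8; then δ − 1.282 = Φ⁻¹(0.8) = 0.842, giving δ = 2.123.
δ = d·√(n/2) ⇒ n = 2(δ/d)² = 2 × (2.123 / 0.38)² = 62.44.
Rounding up, n = 63 per group.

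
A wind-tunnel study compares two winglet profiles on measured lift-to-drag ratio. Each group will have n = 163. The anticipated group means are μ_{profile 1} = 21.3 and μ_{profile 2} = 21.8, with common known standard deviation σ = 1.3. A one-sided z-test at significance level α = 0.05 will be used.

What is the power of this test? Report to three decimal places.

Power ≈ 0.966

Standardized effect: d = |μ_{profile 1} − μ_{profile 2}| / σ = |21.3 − 21.8| / 1.3 = 0.3846
Noncentrality parameter: δ = d·√(n/2) = 0.3846 × √(163/2) = 3.4722
Critical value for a one-sided test at α = 0.05: z_α = 1.645.
Power = Φ(δ − 1.645) = Φ(1.827) = 0.9662.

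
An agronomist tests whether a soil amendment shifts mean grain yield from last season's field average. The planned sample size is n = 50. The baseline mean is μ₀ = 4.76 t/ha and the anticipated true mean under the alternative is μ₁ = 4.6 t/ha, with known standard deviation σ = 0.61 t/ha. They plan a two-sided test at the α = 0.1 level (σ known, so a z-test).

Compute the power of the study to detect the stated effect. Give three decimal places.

Standardized effect: d = |μ₁ − μ₀| / σ = |4.6 − 4.76| / 0.61 = 0.2623
Noncentrality parameter: δ = d·√n = 0.2623 × √50 = 1.8547
Two-sided α = 0.1 → critical value z_{0.05} = 1.645.
Power = Φ(δ − 1.645) + Φ(−δ − 1.645) = Φ(0.210) + Φ(-3.500) = 0.5831 + 0.0002 = 0.5833.

Power ≈ 0.583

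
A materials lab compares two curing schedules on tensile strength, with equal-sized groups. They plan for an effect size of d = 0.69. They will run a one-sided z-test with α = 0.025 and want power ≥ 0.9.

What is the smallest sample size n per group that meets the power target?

For power 0.9 need Φ(δ − z_{0.025}) = 0.9, so δ = z_{0.025} + z_{0.10} = 1.960 + 1.282 = 3.242.
δ = d·√(n/2) ⇒ n = 2(δ/d)² = 2 × (3.242 / 0.69)² = 44.14.
Rounding up, n = 45 per group.

n = 45 per group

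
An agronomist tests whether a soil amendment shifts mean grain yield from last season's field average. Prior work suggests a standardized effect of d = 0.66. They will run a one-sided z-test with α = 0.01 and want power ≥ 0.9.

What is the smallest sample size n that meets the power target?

For power 0.9 need Φ(δ − z_{0.01}) = 0.9, so δ = z_{0.01} + z_{0.10} = 2.326 + 1.282 = 3.608.
δ = d·√n ⇒ n = (δ/d)² = (3.608 / 0.66)² = 29.88.
Rounding up, n = 30.

n = 30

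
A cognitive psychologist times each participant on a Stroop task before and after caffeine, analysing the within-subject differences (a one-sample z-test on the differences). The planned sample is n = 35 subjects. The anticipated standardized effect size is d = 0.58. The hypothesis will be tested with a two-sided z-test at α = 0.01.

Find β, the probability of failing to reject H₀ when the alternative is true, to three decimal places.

Noncentrality parameter: δ = d·√n = 0.58 × √35 = 3.4313
Critical value for a two-sided test at α = 0.01: z_{α/2} = 2.576.
Power = Φ(δ − 2.576) + Φ(−δ − 2.576) = Φ(0.855) + Φ(-6.007) = 0.8039 + 0.0000 = 0.8039.
Type II error: β = 1 − power = 1 − 0.8039 = 0.1961.

β ≈ 0.196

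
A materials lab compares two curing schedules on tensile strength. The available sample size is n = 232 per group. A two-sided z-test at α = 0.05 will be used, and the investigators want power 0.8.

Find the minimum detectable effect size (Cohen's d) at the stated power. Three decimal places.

d ≈ 0.260

Need Φ(δ − 1.960) = 0.8, so δ = 1.960 + 0.842 = 2.802.
(Lower-tail contribution to power is negligible for δ > 0.)
δ = d·√(n/2) ⇒ d = δ/√(n/2) = 2.802/√(232/2) = 0.2601.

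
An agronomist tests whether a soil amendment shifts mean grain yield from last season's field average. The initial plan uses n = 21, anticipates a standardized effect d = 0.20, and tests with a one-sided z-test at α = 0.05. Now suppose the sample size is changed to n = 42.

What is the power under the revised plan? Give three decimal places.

With n = 42: δ = d·√n = 0.20 × √42 = 1.2961. Critical value z_{0.05} = 1.645.
Revised power = Φ(δ − 1.645) = Φ(-0.349) = 0.3637.

Power ≈ 0.364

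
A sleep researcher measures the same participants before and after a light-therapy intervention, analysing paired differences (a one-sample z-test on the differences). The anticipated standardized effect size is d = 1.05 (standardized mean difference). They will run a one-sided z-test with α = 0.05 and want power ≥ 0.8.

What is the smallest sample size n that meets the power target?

n = 6

Set Φ(δ − 1.645) = 0.8; then δ − 1.645 = Φ⁻¹(0.8) = 0.842, giving δ = 2.486.
δ = d·√n ⇒ n = (δ/d)² = (2.486 / 1.05)² = 5.61.
Round up to the next whole unit.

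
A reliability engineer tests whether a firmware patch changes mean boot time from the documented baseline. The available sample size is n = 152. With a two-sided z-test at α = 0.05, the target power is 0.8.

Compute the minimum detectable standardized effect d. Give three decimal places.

d ≈ 0.227

Required noncentrality: δ = z_{0.025} + z_{0.20} = 1.960 + 0.842 = 2.802.
(The second rejection-region term Φ(−δ − z_{α/2}) is negligible and dropped.)
δ = d·√n ⇒ d = δ/√n = 2.802/√152 = 0.2272.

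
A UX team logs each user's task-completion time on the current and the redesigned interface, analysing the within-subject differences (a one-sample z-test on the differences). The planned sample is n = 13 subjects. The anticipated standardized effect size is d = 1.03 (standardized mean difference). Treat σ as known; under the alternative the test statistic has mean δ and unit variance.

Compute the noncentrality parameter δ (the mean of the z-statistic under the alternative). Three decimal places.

δ ≈ 3.714

δ = d·√n = 1.03 × √13 = 3.7137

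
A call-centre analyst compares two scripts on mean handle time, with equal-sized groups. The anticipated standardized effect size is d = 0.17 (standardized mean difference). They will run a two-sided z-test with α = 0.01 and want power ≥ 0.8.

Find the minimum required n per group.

Set Φ(δ − 2.576) = 0.8; then δ − 2.576 = Φ⁻¹(0.8) = 0.842, giving δ = 3.417.
(Ignoring the negligible lower-tail rejection probability gives the usual closed-form inversion.)
δ = d·√(n/2) ⇒ n = 2(δ/d)² = 2 × (3.417 / 0.17)² = 808.23.
Rounding up, n = 809 per group.

n = 809 per group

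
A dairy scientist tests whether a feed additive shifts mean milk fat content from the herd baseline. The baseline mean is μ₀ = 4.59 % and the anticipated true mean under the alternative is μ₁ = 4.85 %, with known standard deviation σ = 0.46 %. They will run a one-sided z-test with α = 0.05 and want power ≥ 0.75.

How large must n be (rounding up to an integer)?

n = 17

Standardized effect: d = |μ₁ − μ₀| / σ = |4.85 − 4.59| / 0.46 = 0.5652
For power 0.75 need Φ(δ − z_{0.05}) = 0.75, so δ = z_{0.05} + z_{0.25} = 1.645 + 0.674 = 2.319.
δ = d·√n ⇒ n = (δ/d)² = (2.319 / 0.5652)² = 16.84.
Rounding up, n = 17.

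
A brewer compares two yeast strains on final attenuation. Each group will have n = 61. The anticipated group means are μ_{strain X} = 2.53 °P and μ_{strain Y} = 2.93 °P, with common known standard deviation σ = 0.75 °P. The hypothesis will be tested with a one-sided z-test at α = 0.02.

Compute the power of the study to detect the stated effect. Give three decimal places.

Power ≈ 0.814

Standardized effect: d = |μ_{strain X} − μ_{strain Y}| / σ = |2.53 − 2.93| / 0.75 = 0.5333
Noncentrality parameter: δ = d·√(n/2) = 0.5333 × √(61/2) = 2.9454
Critical value for a one-sided test at α = 0.02: z_α = 2.054.
Power = Φ(δ − 2.054) = Φ(0.892) = 0.8137.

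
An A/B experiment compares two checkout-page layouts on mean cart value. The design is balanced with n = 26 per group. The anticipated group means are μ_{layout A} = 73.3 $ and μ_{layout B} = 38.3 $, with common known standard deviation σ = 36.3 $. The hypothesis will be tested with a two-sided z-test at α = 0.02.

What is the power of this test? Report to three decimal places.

Standardized effect: d = |μ_{layout A} − μ_{layout B}| / σ = |73.3 − 38.3| / 36.3 = 0.9642
Noncentrality parameter: δ = d·√(n/2) = 0.9642 × √(26/2) = 3.4764
Two-sided α = 0.02 → critical value z_{0.01} = 2.326.
Power = Φ(δ − 2.326) + Φ(−δ − 2.326) = Φ(1.150) + Φ(-5.803) = 0.8749 + 0.0000 = 0.8749.

Power ≈ 0.875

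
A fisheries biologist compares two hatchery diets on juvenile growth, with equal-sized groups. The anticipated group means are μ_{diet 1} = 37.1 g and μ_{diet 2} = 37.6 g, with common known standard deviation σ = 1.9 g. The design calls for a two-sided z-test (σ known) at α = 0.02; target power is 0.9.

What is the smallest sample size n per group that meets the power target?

n = 376 per group

Standardized effect: d = |μ_{diet 1} − μ_{diet 2}| / σ = |37.1 − 37.6| / 1.9 = 0.2632
Set Φ(δ − 2.326) = 0.9; then δ − 2.326 = Φ⁻¹(0.9) = 1.282, giving δ = 3.608.
(Ignoring the negligible lower-tail rejection probability gives the usual closed-form inversion.)
δ = d·√(n/2) ⇒ n = 2(δ/d)² = 2 × (3.608 / 0.2632)² = 375.93.
Round up to the next whole unit.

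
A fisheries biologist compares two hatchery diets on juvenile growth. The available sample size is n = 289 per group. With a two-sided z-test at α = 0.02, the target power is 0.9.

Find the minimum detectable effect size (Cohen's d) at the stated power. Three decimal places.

d ≈ 0.300

Required noncentrality: δ = z_{0.01} + z_{0.10} = 2.326 + 1.282 = 3.608.
(The second rejection-region term Φ(−δ − z_{α/2}) is negligible and dropped.)
δ = d·√(n/2) ⇒ d = δ/√(n/2) = 3.608/√(289/2) = 0.3001.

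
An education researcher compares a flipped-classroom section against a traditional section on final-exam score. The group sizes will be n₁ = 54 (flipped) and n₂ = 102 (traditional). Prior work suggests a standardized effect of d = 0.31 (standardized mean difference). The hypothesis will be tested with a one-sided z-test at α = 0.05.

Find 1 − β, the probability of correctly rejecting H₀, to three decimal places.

Noncentrality parameter: δ = d / √(1/n₁ + 1/n₂) = 0.31 / √(1/54 + 1/102) = 1.8420
One-sided α = 0.05 → critical value z_{0.05} = 1.645.
Power = Φ(δ − 1.645) = Φ(0.197) = 0.5782.

Power ≈ 0.578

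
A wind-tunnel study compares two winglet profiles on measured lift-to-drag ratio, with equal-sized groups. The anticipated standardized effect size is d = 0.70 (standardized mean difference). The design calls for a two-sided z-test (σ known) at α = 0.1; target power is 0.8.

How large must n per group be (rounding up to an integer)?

n = 26 per group

For power 0.8 need Φ(δ − z_{0.05}) = 0.8, so δ = z_{0.05} + z_{0.20} = 1.645 + 0.842 = 2.486.
(For δ > 0 the lower-tail rejection region contributes negligibly to power, so the one-term inversion is standard.)
δ = d·√(n/2) ⇒ n = 2(δ/d)² = 2 × (2.486 / 0.70)² = 25.23.
Rounding up, n = 26 per group.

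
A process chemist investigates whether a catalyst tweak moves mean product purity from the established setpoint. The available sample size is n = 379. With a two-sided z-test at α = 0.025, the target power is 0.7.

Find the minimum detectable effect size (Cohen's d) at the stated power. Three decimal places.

Required noncentrality: δ = z_{0.0125} + z_{0.30} = 2.241 + 0.524 = 2.766.
(Lower-tail contribution to power is negligible for δ > 0.)
δ = d·√n ⇒ d = δ/√n = 2.766/√379 = 0.1421.

d ≈ 0.142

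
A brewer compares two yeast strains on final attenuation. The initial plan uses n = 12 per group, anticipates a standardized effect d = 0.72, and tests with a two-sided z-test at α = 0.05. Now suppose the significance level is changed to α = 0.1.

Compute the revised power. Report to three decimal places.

δ = d·√(n/2) = 0.72 × √(12/2) = 1.7636 (unchanged). New critical value: z_{0.05} = 1.645.
Revised power = Φ(δ − 1.645) + Φ(−δ − 1.645) = Φ(0.119) + Φ(-3.408) = 0.5473 + 0.0003 = 0.5476.

Power ≈ 0.548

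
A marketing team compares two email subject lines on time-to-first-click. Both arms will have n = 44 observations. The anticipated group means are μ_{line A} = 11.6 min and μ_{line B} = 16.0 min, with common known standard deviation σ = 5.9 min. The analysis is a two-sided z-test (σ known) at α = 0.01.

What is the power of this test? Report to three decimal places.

Power ≈ 0.822

Standardized effect: d = |μ_{line A} − μ_{line B}| / σ = |11.6 − 16.0| / 5.9 = 0.7458
Noncentrality parameter: δ = d·√(n/2) = 0.7458 × √(44/2) = 3.4979
Critical value for a two-sided test at α = 0.01: z_{α/2} = 2.576.
Power = Φ(δ − 2.576) + Φ(−δ − 2.576) = Φ(0.922) + Φ(-6.074) = 0.8218 + 0.0000 = 0.8218.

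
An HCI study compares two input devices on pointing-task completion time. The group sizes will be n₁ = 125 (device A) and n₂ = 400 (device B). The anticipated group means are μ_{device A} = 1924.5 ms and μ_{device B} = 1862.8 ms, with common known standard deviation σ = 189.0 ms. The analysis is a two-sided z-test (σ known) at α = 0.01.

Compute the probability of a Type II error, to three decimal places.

β ≈ 0.271

Standardized effect: d = |μ_{device A} − μ_{device B}| / σ = |1924.5 − 1862.8| / 189.0 = 0.3265
Noncentrality parameter: δ = d / √(1/n₁ + 1/n₂) = 0.3265 / √(1/125 + 1/400) = 3.1859
Critical value for a two-sided test at α = 0.01: z_{α/2} = 2.576.
Power = Φ(δ − 2.576) + Φ(−δ − 2.576) = Φ(0.610) + Φ(-5.762) = 0.7291 + 0.0000 = 0.7291.
Type II error: β = 1 − power = 1 − 0.7291 = 0.2709.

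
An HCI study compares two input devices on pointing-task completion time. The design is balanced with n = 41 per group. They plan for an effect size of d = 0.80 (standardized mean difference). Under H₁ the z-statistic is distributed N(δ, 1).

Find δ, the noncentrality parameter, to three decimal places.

δ ≈ 3.622

The noncentrality parameter scales effect size by the design's sample-size factor: δ = d·√(n/2) = 0.80 × √(41/2) = 3.6222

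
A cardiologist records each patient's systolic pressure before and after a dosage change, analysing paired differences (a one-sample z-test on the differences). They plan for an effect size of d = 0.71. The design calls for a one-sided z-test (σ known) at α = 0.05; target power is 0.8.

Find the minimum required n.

Set Φ(δ − 1.645) = 0.8; then δ − 1.645 = Φ⁻¹(0.8) = 0.842, giving δ = 2.486.
δ = d·√n ⇒ n = (δ/d)² = (2.486 / 0.71)² = 12.26.
Rounding up, n = 13.

n = 13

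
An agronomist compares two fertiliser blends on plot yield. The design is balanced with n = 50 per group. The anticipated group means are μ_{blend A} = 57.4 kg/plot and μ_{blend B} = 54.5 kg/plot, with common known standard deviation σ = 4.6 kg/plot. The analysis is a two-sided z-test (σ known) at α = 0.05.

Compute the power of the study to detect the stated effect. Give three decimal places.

Standardized effect: d = |μ_{blend A} − μ_{blend B}| / σ = |57.4 − 54.5| / 4.6 = 0.6304
Noncentrality parameter: δ = d·√(n/2) = 0.6304 × √(50/2) = 3.1522
Critical value for a two-sided test at α = 0.05: z_{α/2} = 1.960.
Power = Φ(δ − 1.960) + Φ(−δ − 1.960) = Φ(1.192) + Φ(-5.112) = 0.8834 + 0.0000 = 0.8834.

Power ≈ 0.883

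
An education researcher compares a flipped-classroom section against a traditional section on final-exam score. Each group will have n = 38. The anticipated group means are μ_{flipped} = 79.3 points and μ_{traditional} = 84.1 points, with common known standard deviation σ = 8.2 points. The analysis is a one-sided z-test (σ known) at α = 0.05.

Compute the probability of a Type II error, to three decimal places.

Standardized effect: d = |μ_{flipped} − μ_{traditional}| / σ = |79.3 − 84.1| / 8.2 = 0.5854
Noncentrality parameter: δ = d·√(n/2) = 0.5854 × √(38/2) = 2.5516
One-sided α = 0.05 → critical value z_{0.05} = 1.645.
Power = Φ(δ − 1.645) = Φ(0.907) = 0.8177.
Type II error: β = 1 − power = 1 − 0.8177 = 0.1823.

β ≈ 0.182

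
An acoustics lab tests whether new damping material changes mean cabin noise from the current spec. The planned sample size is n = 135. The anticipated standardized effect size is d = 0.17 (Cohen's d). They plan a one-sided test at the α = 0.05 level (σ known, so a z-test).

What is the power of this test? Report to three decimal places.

Power ≈ 0.629

Noncentrality parameter: λ = d·√n = 0.17 × √135 = 1.9752
Critical value for a one-sided test at α = 0.05: z_α = 1.645.
Power = P(Z > 1.645 − λ) = Φ(0.330) = 0.6294.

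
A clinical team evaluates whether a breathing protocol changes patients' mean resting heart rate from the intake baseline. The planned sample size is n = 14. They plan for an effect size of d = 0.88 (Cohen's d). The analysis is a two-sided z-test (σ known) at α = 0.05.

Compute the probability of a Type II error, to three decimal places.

β ≈ 0.091

Noncentrality parameter: δ = d·√n = 0.88 × √14 = 3.2927
Two-sided α = 0.05 → critical value z_{0.025} = 1.960.
Power = Φ(δ − 1.960) + Φ(−δ − 1.960) = Φ(1.333) + Φ(-5.253) = 0.9087 + 0.0000 = 0.9087.
Type II error: β = 1 − power = 1 − 0.9087 = 0.0913.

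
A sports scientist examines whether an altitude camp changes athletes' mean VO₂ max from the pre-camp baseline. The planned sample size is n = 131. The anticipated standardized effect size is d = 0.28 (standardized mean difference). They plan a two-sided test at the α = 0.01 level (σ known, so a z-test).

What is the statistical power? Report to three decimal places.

Power ≈ 0.735

Noncentrality parameter: δ = d·√n = 0.28 × √131 = 3.2047
Critical value for a two-sided test at α = 0.01: z_{α/2} = 2.576.
Power = Φ(δ − 2.576) + Φ(−δ − 2.576) = Φ(0.629) + Φ(-5.781) = 0.7353 + 0.0000 = 0.7353.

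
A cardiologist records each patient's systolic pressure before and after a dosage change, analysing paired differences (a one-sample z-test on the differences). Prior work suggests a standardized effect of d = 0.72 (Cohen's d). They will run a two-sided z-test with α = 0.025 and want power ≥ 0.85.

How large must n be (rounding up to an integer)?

For power 0.85 need Φ(δ − z_{0.0125}) = 0.85, so δ = z_{0.0125} + z_{0.15} = 2.241 + 1.036 = 3.278.
(The Φ(−δ − z_{α/2}) term is vanishingly small for δ > 0 and is dropped in the standard sample-size formula.)
δ = d·√n ⇒ n = (δ/d)² = (3.278 / 0.72)² = 20.73.
Rounding up, n = 21.

n = 21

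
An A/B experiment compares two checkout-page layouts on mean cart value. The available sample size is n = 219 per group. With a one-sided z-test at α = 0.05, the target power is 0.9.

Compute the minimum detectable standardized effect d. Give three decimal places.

Required noncentrality: δ = z_{0.05} + z_{0.10} = 1.645 + 1.282 = 2.926.
δ = d·√(n/2) ⇒ d = δ/√(n/2) = 2.926/√(219/2) = 0.2797.

d ≈ 0.280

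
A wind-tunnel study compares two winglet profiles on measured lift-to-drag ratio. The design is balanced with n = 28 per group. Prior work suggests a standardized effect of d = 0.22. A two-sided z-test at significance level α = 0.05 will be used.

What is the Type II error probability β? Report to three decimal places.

Noncentrality parameter: δ = d·√(n/2) = 0.22 × √(28/2) = 0.8232
Critical value for a two-sided test at α = 0.05: z_{α/2} = 1.960.
Power = Φ(δ − 1.960) + Φ(−δ − 1.960) = Φ(-1.137) + Φ(-2.783) = 0.1278 + 0.0027 = 0.1305.
Type II error: β = 1 − power = 1 − 0.1305 = 0.8695.

β ≈ 0.869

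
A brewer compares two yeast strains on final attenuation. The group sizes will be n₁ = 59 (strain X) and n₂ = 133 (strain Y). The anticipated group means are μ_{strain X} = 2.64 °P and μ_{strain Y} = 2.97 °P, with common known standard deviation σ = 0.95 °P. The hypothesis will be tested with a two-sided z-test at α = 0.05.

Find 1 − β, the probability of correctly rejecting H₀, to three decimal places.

Standardized effect: d = |μ_{strain X} − μ_{strain Y}| / σ = |2.64 − 2.97| / 0.95 = 0.3474
Noncentrality parameter: λ = d / √(1/n₁ + 1/n₂) = 0.3474 / √(1/59 + 1/133) = 2.2207
Two-sided α = 0.05 → critical value z_{0.025} = 1.960.
Power = Φ(λ − 1.960) + Φ(−λ − 1.960) = Φ(0.261) + Φ(-4.181) = 0.6029 + 0.0000 = 0.6029.

Power ≈ 0.603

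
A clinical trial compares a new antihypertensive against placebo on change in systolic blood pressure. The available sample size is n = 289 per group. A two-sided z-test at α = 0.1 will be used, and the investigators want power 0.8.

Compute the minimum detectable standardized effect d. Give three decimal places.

d ≈ 0.207

Required noncentrality: δ = z_{0.05} + z_{0.20} = 1.645 + 0.842 = 2.486.
(The second rejection-region term Φ(−δ − z_{α/2}) is negligible and dropped.)
δ = d·√(n/2) ⇒ d = δ/√(n/2) = 2.486/√(289/2) = 0.2068.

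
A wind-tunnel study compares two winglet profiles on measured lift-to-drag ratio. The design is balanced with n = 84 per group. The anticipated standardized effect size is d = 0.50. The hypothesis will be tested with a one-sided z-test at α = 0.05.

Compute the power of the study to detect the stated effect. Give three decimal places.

Noncentrality parameter: δ = d·√(n/2) = 0.50 × √(84/2) = 3.2404
Critical value for a one-sided test at α = 0.05: z_α = 1.645.
Power = P(Z > 1.645 − δ) = Φ(1.596) = 0.9447.

Power ≈ 0.945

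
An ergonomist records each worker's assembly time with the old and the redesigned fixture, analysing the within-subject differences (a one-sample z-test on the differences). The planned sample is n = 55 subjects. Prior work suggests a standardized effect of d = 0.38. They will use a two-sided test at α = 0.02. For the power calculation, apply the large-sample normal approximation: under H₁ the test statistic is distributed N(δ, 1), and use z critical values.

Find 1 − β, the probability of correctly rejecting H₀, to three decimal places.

Noncentrality parameter: λ = d·√n = 0.38 × √55 = 2.8182
Critical value for a two-sided test at α = 0.02: z_{α/2} = 2.326.
Power = Φ(λ − 2.326) + Φ(−λ − 2.326) = Φ(0.492) + Φ(-5.145) = 0.6886 + 0.0000 = 0.6886.

Power ≈ 0.689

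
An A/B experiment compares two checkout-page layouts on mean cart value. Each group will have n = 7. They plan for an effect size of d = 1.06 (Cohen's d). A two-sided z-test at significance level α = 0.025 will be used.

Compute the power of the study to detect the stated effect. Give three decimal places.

Power ≈ 0.398

Noncentrality parameter: δ = d·√(n/2) = 1.06 × √(7/2) = 1.9831
Critical value for a two-sided test at α = 0.025: z_{α/2} = 2.241.
Power = Φ(δ − 2.241) + Φ(−δ − 2.241) = Φ(-0.258) + Φ(-4.224) = 0.3981 + 0.0000 = 0.3981.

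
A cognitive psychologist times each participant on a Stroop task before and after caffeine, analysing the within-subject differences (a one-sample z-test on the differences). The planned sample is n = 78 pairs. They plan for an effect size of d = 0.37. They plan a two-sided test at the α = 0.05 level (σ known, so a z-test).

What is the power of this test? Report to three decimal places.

Power ≈ 0.905

Noncentrality parameter: δ = d·√n = 0.37 × √78 = 3.2678
Two-sided α = 0.05 → critical value z_{0.025} = 1.960.
Power = Φ(δ − 1.960) + Φ(−δ − 1.960) = Φ(1.308) + Φ(-5.228) = 0.9045 + 0.0000 = 0.9045.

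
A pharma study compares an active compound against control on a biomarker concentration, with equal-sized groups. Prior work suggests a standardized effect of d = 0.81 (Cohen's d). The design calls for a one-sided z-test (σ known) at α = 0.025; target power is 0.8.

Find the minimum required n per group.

Set Φ(δ − 1.960) = 0.8; then δ − 1.960 = Φ⁻¹(0.8) = 0.842, giving δ = 2.802.
δ = d·√(n/2) ⇒ n = 2(δ/d)² = 2 × (2.802 / 0.81)² = 23.93.
Rounding up, n = 24 per group.

n = 24 per group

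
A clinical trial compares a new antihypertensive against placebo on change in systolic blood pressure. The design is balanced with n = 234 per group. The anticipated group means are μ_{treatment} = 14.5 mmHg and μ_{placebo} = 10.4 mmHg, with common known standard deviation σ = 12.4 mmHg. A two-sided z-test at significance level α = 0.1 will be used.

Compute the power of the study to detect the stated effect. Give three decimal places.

Power ≈ 0.973

Standardized effect: d = |μ_{treatment} − μ_{placebo}| / σ = |14.5 − 10.4| / 12.4 = 0.3306
Noncentrality parameter: δ = d·√(n/2) = 0.3306 × √(234/2) = 3.5765
Two-sided α = 0.1 → critical value z_{0.05} = 1.645.
Power = Φ(δ − 1.645) + Φ(−δ − 1.645) = Φ(1.932) + Φ(-5.221) = 0.9733 + 0.0000 = 0.9733.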